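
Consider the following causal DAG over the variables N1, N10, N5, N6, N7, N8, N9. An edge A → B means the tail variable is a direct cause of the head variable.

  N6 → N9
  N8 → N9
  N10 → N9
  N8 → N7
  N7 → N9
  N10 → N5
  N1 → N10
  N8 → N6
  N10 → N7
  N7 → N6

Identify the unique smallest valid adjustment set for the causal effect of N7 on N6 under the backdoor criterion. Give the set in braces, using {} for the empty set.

{N8}

Variables eligible for adjustment (non-descendants of N7, excluding N7 and N6): {N1, N10, N5, N8}.
Backdoor paths from N7 to N6:
  P1: N7 <- N8 -> N6
  P2: N7 <- N8 -> N9 <- N6
  P3: N7 <- N10 -> N9 <- N8 -> N6
  P4: N7 <- N10 -> N9 <- N6
The empty set is not sufficient: P1 (N7 <- N8 -> N6) has no collider blocking it and no conditioned non-collider, so it is open.
Try {N8}:
  P1: blocked at fork node N8 ∈ conditioning set.
  P2: blocked at fork node N8 ∈ conditioning set.
  P3: blocked at collider N9 (neither it nor any descendant is in the conditioning set).
  P4: blocked at collider N9 (neither it nor any descendant is in the conditioning set).
{N8} contains no descendant of N7 and blocks every backdoor path.
No other singleton works — e.g. {N1} leaves P1 open — so {N8} is the unique smallest valid adjustment set.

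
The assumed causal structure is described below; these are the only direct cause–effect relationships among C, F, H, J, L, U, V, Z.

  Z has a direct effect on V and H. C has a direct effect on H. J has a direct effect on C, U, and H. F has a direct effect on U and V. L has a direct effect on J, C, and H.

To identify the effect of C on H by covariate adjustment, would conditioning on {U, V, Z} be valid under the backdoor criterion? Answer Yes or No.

Backdoor paths from C to H (paths whose first edge points into C):
  P1: C <- L -> J -> U <- F -> V <- Z -> H
  P2: C <- L -> J -> H
  P3: C <- L -> H
  P4: C <- J <- L -> H
  P5: C <- J -> U <- F -> V <- Z -> H
  P6: C <- J -> H
Condition 1 (no descendant of C in the set): holds — descendants of C are {H}; none are in {U, V, Z}.
Condition 2 (every backdoor path blocked by {U, V, Z}):
  P1: blocked at fork node Z ∈ conditioning set.
  P2: open — no interior node is in the conditioning set.
  P3: open — no interior node is in the conditioning set.
  P4: open — no interior node is in the conditioning set.
  P5: blocked at fork node Z ∈ conditioning set.
  P6: open — no interior node is in the conditioning set.
{U, V, Z} does not satisfy the backdoor criterion.

No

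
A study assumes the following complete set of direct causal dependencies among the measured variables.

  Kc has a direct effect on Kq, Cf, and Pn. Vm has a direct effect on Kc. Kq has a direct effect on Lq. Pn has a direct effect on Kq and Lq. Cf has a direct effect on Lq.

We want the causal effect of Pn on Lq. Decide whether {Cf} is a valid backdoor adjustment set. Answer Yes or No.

No

Backdoor paths from Pn to Lq (paths whose first edge points into Pn):
  P1: Pn <- Kc -> Cf -> Lq
  P2: Pn <- Kc -> Kq -> Lq
Condition 1 (no descendant of Pn in the set): holds — descendants of Pn are {Kq, Lq}; none are in {Cf}.
Condition 2 (every backdoor path blocked by {Cf}):
  P1: blocked at chain node Cf ∈ conditioning set.
  P2: open — no interior node is in the conditioning set.
{Cf} does not satisfy the backdoor criterion.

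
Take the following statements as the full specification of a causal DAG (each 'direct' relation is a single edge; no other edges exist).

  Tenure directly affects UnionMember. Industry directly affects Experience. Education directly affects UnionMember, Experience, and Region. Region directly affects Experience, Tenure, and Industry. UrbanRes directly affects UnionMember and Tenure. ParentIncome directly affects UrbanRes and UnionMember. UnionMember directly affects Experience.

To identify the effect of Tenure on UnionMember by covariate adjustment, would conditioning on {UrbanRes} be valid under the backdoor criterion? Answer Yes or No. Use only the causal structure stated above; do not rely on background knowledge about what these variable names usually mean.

Backdoor paths from Tenure to UnionMember (paths whose first edge points into Tenure):
  P1: Tenure <- UrbanRes <- ParentIncome -> UnionMember
  P2: Tenure <- UrbanRes -> UnionMember
  P3: Tenure <- Region <- Education -> UnionMember
  P4: Tenure <- Region <- Education -> Experience <- UnionMember
  P5: Tenure <- Region -> Industry -> Experience <- Education -> UnionMember
  P6: Tenure <- Region -> Industry -> Experience <- UnionMember
  P7: Tenure <- Region -> Experience <- Education -> UnionMember
  P8: Tenure <- Region -> Experience <- UnionMember
Condition 1 (no descendant of Tenure in the set): holds — descendants of Tenure are {Experience, UnionMember}; none are in {UrbanRes}.
Condition 2 (every backdoor path blocked by {UrbanRes}):
  P1: blocked at chain node UrbanRes ∈ conditioning set.
  P2: blocked at fork node UrbanRes ∈ conditioning set.
  P3: open — no interior node is in the conditioning set.
  P4: blocked at collider Experience (neither it nor any descendant is in the conditioning set).
  P5: blocked at collider Experience (neither it nor any descendant is in the conditioning set).
  P6: blocked at collider Experience (neither it nor any descendant is in the conditioning set).
  P7: blocked at collider Experience (neither it nor any descendant is in the conditioning set).
  P8: blocked at collider Experience (neither it nor any descendant is in the conditioning set).
{UrbanRes} does not satisfy the backdoor criterion.

No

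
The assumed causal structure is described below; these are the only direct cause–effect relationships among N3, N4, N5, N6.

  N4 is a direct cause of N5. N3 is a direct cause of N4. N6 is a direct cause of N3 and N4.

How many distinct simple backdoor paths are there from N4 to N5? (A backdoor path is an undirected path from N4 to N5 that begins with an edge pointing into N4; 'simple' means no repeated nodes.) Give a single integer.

A backdoor path from N4 to N5 is any simple undirected path whose first edge points into N4 (i.e. leaves N4 via a parent).
Parents of N4: {N3, N6}.
No simple path from any parent of N4 reaches N5 without revisiting N4, so there are no backdoor paths.

0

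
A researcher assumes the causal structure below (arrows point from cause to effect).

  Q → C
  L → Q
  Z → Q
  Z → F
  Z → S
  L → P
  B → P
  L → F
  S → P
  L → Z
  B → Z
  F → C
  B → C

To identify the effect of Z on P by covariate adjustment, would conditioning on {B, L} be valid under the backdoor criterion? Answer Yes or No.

Yes

Backdoor paths from Z to P (paths whose first edge points into Z):
  P1: Z <- B -> P
  P2: Z <- B -> C <- F <- L -> P
  P3: Z <- B -> C <- Q <- L -> P
  P4: Z <- L -> F -> C <- B -> P
  P5: Z <- L -> Q -> C <- B -> P
  P6: Z <- L -> P
Condition 1 (no descendant of Z in the set): holds — descendants of Z are {C, F, P, Q, S}; none are in {B, L}.
Condition 2 (every backdoor path blocked by {B, L}):
  P1: blocked at fork node B ∈ conditioning set.
  P2: blocked at fork node B ∈ conditioning set.
  P3: blocked at fork node B ∈ conditioning set.
  P4: blocked at fork node L ∈ conditioning set.
  P5: blocked at fork node L ∈ conditioning set.
  P6: blocked at fork node L ∈ conditioning set.
{B, L} satisfies the backdoor criterion.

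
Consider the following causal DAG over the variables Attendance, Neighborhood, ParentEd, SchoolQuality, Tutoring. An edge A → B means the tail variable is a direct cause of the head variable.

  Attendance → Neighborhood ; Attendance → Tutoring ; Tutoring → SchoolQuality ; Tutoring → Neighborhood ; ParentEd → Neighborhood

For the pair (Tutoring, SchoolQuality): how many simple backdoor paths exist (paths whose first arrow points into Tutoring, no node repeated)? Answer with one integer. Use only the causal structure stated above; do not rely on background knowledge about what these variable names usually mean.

A backdoor path from Tutoring to SchoolQuality is any simple undirected path whose first edge points into Tutoring (i.e. leaves Tutoring via a parent).
Parents of Tutoring: {Attendance}.
No simple path from any parent of Tutoring reaches SchoolQuality without revisiting Tutoring, so there are no backdoor paths.

0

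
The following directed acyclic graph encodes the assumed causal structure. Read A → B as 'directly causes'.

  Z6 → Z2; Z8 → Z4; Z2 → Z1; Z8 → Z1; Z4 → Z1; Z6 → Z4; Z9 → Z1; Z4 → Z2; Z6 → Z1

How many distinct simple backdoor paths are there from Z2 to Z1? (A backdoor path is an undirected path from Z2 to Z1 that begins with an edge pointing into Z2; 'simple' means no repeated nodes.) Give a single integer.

A backdoor path from Z2 to Z1 is any simple undirected path whose first edge points into Z2 (i.e. leaves Z2 via a parent).
Parents of Z2: {Z4, Z6}.
Enumerating:
  P1: Z2 <- Z6 -> Z4 <- Z8 -> Z1
  P2: Z2 <- Z6 -> Z4 -> Z1
  P3: Z2 <- Z6 -> Z1
  P4: Z2 <- Z4 <- Z8 -> Z1
  P5: Z2 <- Z4 <- Z6 -> Z1
  P6: Z2 <- Z4 -> Z1
That exhausts the simple backdoor paths. Count: 6.

6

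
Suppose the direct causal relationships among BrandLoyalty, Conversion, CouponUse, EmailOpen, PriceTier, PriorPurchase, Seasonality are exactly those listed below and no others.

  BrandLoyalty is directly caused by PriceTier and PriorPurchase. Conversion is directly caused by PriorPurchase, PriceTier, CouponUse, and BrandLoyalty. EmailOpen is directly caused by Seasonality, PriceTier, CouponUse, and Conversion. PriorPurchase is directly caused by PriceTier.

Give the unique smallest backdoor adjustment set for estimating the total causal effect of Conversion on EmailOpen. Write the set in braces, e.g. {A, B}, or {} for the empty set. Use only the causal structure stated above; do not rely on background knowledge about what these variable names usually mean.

Variables eligible for adjustment (non-descendants of Conversion, excluding Conversion and EmailOpen): {BrandLoyalty, CouponUse, PriceTier, PriorPurchase, Seasonality}.
Backdoor paths from Conversion to EmailOpen:
  P1: Conversion <- CouponUse -> EmailOpen
  P2: Conversion <- PriceTier -> EmailOpen
  P3: Conversion <- PriorPurchase <- PriceTier -> EmailOpen
  P4: Conversion <- PriorPurchase -> BrandLoyalty <- PriceTier -> EmailOpen
  P5: Conversion <- BrandLoyalty <- PriceTier -> EmailOpen
  P6: Conversion <- BrandLoyalty <- PriorPurchase <- PriceTier -> EmailOpen
The empty set is not sufficient: P1 (Conversion <- CouponUse -> EmailOpen) has no collider blocking it and no conditioned non-collider, so it is open.
Try {CouponUse, PriceTier}:
  P1: blocked at fork node CouponUse ∈ conditioning set.
  P2: blocked at fork node PriceTier ∈ conditioning set.
  P3: blocked at fork node PriceTier ∈ conditioning set.
  P4: blocked at collider BrandLoyalty (neither it nor any descendant is in the conditioning set).
  P5: blocked at fork node PriceTier ∈ conditioning set.
  P6: blocked at fork node PriceTier ∈ conditioning set.
{CouponUse, PriceTier} contains no descendant of Conversion and blocks every backdoor path.
Every element of {CouponUse, PriceTier} is needed (dropping CouponUse leaves P1 open; dropping PriceTier leaves P2 open), so no proper subset is valid.
Among all size-2 subsets of the eligible variables, only {CouponUse, PriceTier} blocks every backdoor path, so it is the unique smallest valid adjustment set.

{CouponUse, PriceTier}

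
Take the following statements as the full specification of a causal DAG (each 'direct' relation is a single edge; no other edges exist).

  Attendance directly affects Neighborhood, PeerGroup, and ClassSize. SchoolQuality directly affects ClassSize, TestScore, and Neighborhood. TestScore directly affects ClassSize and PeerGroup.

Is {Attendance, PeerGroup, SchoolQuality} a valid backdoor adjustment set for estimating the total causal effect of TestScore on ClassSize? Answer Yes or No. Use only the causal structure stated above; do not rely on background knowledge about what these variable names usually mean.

No

Backdoor paths from TestScore to ClassSize (paths whose first edge points into TestScore):
  P1: TestScore <- SchoolQuality -> ClassSize
  P2: TestScore <- SchoolQuality -> Neighborhood <- Attendance -> ClassSize
Condition 1 (no descendant of TestScore in the set): FAILS — PeerGroup is a descendant of TestScore.
Condition 2 (every backdoor path blocked by {Attendance, PeerGroup, SchoolQuality}):
  P1: blocked at fork node SchoolQuality ∈ conditioning set.
  P2: blocked at fork node SchoolQuality ∈ conditioning set.
{Attendance, PeerGroup, SchoolQuality} does not satisfy the backdoor criterion.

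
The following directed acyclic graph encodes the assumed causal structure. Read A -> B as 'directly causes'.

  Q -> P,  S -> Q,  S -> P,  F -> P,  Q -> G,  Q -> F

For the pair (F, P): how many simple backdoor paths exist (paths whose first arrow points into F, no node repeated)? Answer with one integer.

A backdoor path from F to P is any simple undirected path whose first edge points into F (i.e. leaves F via a parent).
Parents of F: {Q}.
Enumerating:
  P1: F <- Q <- S -> P
  P2: F <- Q -> P
That exhausts the simple backdoor paths. Count: 2.

2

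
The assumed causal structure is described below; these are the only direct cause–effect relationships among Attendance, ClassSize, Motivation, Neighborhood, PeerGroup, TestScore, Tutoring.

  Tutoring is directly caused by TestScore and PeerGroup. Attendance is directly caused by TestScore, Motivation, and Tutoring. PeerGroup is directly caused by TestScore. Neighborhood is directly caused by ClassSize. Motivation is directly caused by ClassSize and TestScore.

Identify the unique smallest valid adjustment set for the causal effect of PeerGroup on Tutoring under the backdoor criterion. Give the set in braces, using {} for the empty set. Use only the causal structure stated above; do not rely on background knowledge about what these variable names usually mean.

Variables eligible for adjustment (non-descendants of PeerGroup, excluding PeerGroup and Tutoring): {ClassSize, Motivation, Neighborhood, TestScore}.
Backdoor paths from PeerGroup to Tutoring:
  P1: PeerGroup <- TestScore -> Motivation -> Attendance <- Tutoring
  P2: PeerGroup <- TestScore -> Tutoring
  P3: PeerGroup <- TestScore -> Attendance <- Tutoring
The empty set is not sufficient: P2 (PeerGroup <- TestScore -> Tutoring) has no collider blocking it and no conditioned non-collider, so it is open.
Try {TestScore}:
  P1: blocked at fork node TestScore ∈ conditioning set.
  P2: blocked at fork node TestScore ∈ conditioning set.
  P3: blocked at fork node TestScore ∈ conditioning set.
{TestScore} contains no descendant of PeerGroup and blocks every backdoor path.
No other singleton works — e.g. {ClassSize} leaves P2 open — so {TestScore} is the unique smallest valid adjustment set.

{TestScore}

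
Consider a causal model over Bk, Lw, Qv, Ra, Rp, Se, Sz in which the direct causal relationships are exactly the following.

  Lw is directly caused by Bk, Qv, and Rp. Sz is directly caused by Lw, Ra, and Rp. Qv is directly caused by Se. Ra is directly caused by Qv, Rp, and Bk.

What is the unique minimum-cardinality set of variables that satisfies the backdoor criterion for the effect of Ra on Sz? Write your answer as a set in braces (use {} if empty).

Variables eligible for adjustment (non-descendants of Ra, excluding Ra and Sz): {Bk, Lw, Qv, Rp, Se}.
Backdoor paths from Ra to Sz:
  P1: Ra <- Bk -> Lw <- Rp -> Sz
  P2: Ra <- Bk -> Lw -> Sz
  P3: Ra <- Qv -> Lw <- Rp -> Sz
  P4: Ra <- Qv -> Lw -> Sz
  P5: Ra <- Rp -> Lw -> Sz
  P6: Ra <- Rp -> Sz
The empty set is not sufficient: P2 (Ra <- Bk -> Lw -> Sz) has no collider blocking it and no conditioned non-collider, so it is open.
Try {Lw, Rp}:
  P1: blocked at fork node Rp ∈ conditioning set.
  P2: blocked at chain node Lw ∈ conditioning set.
  P3: blocked at fork node Rp ∈ conditioning set.
  P4: blocked at chain node Lw ∈ conditioning set.
  P5: blocked at fork node Rp ∈ conditioning set.
  P6: blocked at fork node Rp ∈ conditioning set.
{Lw, Rp} contains no descendant of Ra and blocks every backdoor path.
Every element of {Lw, Rp} is needed (dropping Lw leaves P2 open; dropping Rp leaves P1 open), so no proper subset is valid.
Among all size-2 subsets of the eligible variables, only {Lw, Rp} blocks every backdoor path, so it is the unique smallest valid adjustment set.

{Lw, Rp}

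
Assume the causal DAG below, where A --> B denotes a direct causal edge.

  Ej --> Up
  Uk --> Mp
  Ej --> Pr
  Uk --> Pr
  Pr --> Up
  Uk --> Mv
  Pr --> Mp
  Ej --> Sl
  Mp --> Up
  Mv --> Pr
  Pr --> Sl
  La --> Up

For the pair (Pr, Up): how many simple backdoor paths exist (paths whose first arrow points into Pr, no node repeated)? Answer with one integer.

A backdoor path from Pr to Up is any simple undirected path whose first edge points into Pr (i.e. leaves Pr via a parent).
Parents of Pr: {Ej, Mv, Uk}.
Enumerating:
  P1: Pr <- Ej -> Up
  P2: Pr <- Uk -> Mp -> Up
  P3: Pr <- Mv <- Uk -> Mp -> Up
That exhausts the simple backdoor paths. Count: 3.

3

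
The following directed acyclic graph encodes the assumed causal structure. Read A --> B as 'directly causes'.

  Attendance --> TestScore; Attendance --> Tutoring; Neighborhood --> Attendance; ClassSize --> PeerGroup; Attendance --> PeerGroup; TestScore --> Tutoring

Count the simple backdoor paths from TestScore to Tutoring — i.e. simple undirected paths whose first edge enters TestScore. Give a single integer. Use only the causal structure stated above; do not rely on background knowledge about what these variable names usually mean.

A backdoor path from TestScore to Tutoring is any simple undirected path whose first edge points into TestScore (i.e. leaves TestScore via a parent).
Parents of TestScore: {Attendance}.
Enumerating:
  P1: TestScore <- Attendance -> Tutoring
That exhausts the simple backdoor paths. Count: 1.

1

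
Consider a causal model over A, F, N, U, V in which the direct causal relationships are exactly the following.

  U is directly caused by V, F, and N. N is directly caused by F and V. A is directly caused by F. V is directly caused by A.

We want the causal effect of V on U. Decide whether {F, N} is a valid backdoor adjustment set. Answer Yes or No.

No

Backdoor paths from V to U (paths whose first edge points into V):
  P1: V <- A <- F -> N -> U
  P2: V <- A <- F -> U
Condition 1 (no descendant of V in the set): FAILS — N is a descendant of V.
Condition 2 (every backdoor path blocked by {F, N}):
  P1: blocked at fork node F ∈ conditioning set.
  P2: blocked at fork node F ∈ conditioning set.
{F, N} does not satisfy the backdoor criterion.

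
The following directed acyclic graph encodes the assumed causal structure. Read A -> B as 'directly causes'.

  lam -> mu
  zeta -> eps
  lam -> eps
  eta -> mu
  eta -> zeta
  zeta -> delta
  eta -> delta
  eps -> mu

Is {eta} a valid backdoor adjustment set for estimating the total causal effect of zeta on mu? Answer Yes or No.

Yes

Backdoor paths from zeta to mu (paths whose first edge points into zeta):
  P1: zeta <- eta -> mu
Condition 1 (no descendant of zeta in the set): holds — descendants of zeta are {delta, eps, mu}; none are in {eta}.
Condition 2 (every backdoor path blocked by {eta}):
  P1: blocked at fork node eta ∈ conditioning set.
{eta} satisfies the backdoor criterion.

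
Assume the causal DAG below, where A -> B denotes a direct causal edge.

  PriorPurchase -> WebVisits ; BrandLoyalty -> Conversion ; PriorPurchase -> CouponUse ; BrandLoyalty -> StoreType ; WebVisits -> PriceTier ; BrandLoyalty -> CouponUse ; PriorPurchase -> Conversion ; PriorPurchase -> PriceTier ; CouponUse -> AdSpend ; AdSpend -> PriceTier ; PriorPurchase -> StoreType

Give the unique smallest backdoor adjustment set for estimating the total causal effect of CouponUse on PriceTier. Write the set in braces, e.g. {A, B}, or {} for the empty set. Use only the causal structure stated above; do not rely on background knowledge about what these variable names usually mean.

Variables eligible for adjustment (non-descendants of CouponUse, excluding CouponUse and PriceTier): {BrandLoyalty, Conversion, PriorPurchase, StoreType, WebVisits}.
Backdoor paths from CouponUse to PriceTier:
  P1: CouponUse <- BrandLoyalty -> Conversion <- PriorPurchase -> WebVisits -> PriceTier
  P2: CouponUse <- BrandLoyalty -> Conversion <- PriorPurchase -> PriceTier
  P3: CouponUse <- BrandLoyalty -> StoreType <- PriorPurchase -> WebVisits -> PriceTier
  P4: CouponUse <- BrandLoyalty -> StoreType <- PriorPurchase -> PriceTier
  P5: CouponUse <- PriorPurchase -> WebVisits -> PriceTier
  P6: CouponUse <- PriorPurchase -> PriceTier
The empty set is not sufficient: P5 (CouponUse <- PriorPurchase -> WebVisits -> PriceTier) has no collider blocking it and no conditioned non-collider, so it is open.
Try {PriorPurchase}:
  P1: blocked at collider Conversion (neither it nor any descendant is in the conditioning set).
  P2: blocked at collider Conversion (neither it nor any descendant is in the conditioning set).
  P3: blocked at collider StoreType (neither it nor any descendant is in the conditioning set).
  P4: blocked at collider StoreType (neither it nor any descendant is in the conditioning set).
  P5: blocked at fork node PriorPurchase ∈ conditioning set.
  P6: blocked at fork node PriorPurchase ∈ conditioning set.
{PriorPurchase} contains no descendant of CouponUse and blocks every backdoor path.
No other singleton works — e.g. {BrandLoyalty} leaves P5 open — so {PriorPurchase} is the unique smallest valid adjustment set.

{PriorPurchase}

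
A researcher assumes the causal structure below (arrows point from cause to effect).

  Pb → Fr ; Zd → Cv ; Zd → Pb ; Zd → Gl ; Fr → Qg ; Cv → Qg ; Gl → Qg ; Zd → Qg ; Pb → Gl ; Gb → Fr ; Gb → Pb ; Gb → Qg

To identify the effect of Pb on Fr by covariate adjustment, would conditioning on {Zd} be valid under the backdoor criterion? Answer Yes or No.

No

Backdoor paths from Pb to Fr (paths whose first edge points into Pb):
  P1: Pb <- Gb -> Fr
  P2: Pb <- Gb -> Qg <- Fr
  P3: Pb <- Zd -> Cv -> Qg <- Gb -> Fr
  P4: Pb <- Zd -> Cv -> Qg <- Fr
  P5: Pb <- Zd -> Gl -> Qg <- Gb -> Fr
  P6: Pb <- Zd -> Gl -> Qg <- Fr
  P7: Pb <- Zd -> Qg <- Gb -> Fr
  P8: Pb <- Zd -> Qg <- Fr
Condition 1 (no descendant of Pb in the set): holds — descendants of Pb are {Fr, Gl, Qg}; none are in {Zd}.
Condition 2 (every backdoor path blocked by {Zd}):
  P1: open — no interior node is in the conditioning set.
  P2: blocked at collider Qg (neither it nor any descendant is in the conditioning set).
  P3: blocked at fork node Zd ∈ conditioning set.
  P4: blocked at fork node Zd ∈ conditioning set.
  P5: blocked at fork node Zd ∈ conditioning set.
  P6: blocked at fork node Zd ∈ conditioning set.
  P7: blocked at fork node Zd ∈ conditioning set.
  P8: blocked at fork node Zd ∈ conditioning set.
{Zd} does not satisfy the backdoor criterion.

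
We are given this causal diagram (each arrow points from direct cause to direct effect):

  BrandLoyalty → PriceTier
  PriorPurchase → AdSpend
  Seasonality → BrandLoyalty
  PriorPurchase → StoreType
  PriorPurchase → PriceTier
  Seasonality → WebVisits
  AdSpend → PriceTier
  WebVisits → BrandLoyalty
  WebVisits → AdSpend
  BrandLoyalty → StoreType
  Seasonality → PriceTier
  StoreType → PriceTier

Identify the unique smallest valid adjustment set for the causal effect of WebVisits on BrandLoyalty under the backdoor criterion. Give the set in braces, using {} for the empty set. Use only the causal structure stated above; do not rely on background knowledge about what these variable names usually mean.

{Seasonality}

Variables eligible for adjustment (non-descendants of WebVisits, excluding WebVisits and BrandLoyalty): {PriorPurchase, Seasonality}.
Backdoor paths from WebVisits to BrandLoyalty:
  P1: WebVisits <- Seasonality -> BrandLoyalty
  P2: WebVisits <- Seasonality -> PriceTier <- PriorPurchase -> StoreType <- BrandLoyalty
  P3: WebVisits <- Seasonality -> PriceTier <- BrandLoyalty
  P4: WebVisits <- Seasonality -> PriceTier <- StoreType <- BrandLoyalty
  P5: WebVisits <- Seasonality -> PriceTier <- AdSpend <- PriorPurchase -> StoreType <- BrandLoyalty
The empty set is not sufficient: P1 (WebVisits <- Seasonality -> BrandLoyalty) has no collider blocking it and no conditioned non-collider, so it is open.
Try {Seasonality}:
  P1: blocked at fork node Seasonality ∈ conditioning set.
  P2: blocked at fork node Seasonality ∈ conditioning set.
  P3: blocked at fork node Seasonality ∈ conditioning set.
  P4: blocked at fork node Seasonality ∈ conditioning set.
  P5: blocked at fork node Seasonality ∈ conditioning set.
{Seasonality} contains no descendant of WebVisits and blocks every backdoor path.
No other singleton works — e.g. {PriorPurchase} leaves P1 open — so {Seasonality} is the unique smallest valid adjustment set.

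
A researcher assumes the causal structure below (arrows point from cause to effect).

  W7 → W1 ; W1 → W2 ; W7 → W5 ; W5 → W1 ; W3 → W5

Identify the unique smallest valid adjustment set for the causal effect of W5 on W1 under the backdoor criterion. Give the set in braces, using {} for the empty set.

Variables eligible for adjustment (non-descendants of W5, excluding W5 and W1): {W3, W7}.
Backdoor paths from W5 to W1:
  P1: W5 <- W7 -> W1
The empty set is not sufficient: P1 (W5 <- W7 -> W1) has no collider blocking it and no conditioned non-collider, so it is open.
Try {W7}:
  P1: blocked at fork node W7 ∈ conditioning set.
{W7} contains no descendant of W5 and blocks every backdoor path.
No other singleton works — e.g. {W3} leaves P1 open — so {W7} is the unique smallest valid adjustment set.

{W7}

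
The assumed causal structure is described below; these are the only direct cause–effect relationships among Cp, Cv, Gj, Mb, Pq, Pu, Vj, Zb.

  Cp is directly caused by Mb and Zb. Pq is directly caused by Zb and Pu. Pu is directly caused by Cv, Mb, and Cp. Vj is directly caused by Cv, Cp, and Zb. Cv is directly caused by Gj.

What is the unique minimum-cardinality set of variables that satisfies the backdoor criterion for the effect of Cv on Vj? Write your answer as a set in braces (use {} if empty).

Variables eligible for adjustment (non-descendants of Cv, excluding Cv and Vj): {Cp, Gj, Mb, Zb}.
Backdoor paths from Cv to Vj:
  (none)
With no backdoor paths the empty set already satisfies the criterion, and it is trivially minimal.

{}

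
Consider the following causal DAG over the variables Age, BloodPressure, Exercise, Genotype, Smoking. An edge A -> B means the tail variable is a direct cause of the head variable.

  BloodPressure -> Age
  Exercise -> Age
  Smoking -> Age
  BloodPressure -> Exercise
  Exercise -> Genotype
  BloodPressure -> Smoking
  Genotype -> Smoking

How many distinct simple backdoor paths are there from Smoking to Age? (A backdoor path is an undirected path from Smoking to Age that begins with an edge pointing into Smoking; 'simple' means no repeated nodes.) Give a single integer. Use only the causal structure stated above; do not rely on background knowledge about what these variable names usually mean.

4

A backdoor path from Smoking to Age is any simple undirected path whose first edge points into Smoking (i.e. leaves Smoking via a parent).
Parents of Smoking: {BloodPressure, Genotype}.
Enumerating:
  P1: Smoking <- BloodPressure -> Exercise -> Age
  P2: Smoking <- BloodPressure -> Age
  P3: Smoking <- Genotype <- Exercise <- BloodPressure -> Age
  P4: Smoking <- Genotype <- Exercise -> Age
That exhausts the simple backdoor paths. Count: 4.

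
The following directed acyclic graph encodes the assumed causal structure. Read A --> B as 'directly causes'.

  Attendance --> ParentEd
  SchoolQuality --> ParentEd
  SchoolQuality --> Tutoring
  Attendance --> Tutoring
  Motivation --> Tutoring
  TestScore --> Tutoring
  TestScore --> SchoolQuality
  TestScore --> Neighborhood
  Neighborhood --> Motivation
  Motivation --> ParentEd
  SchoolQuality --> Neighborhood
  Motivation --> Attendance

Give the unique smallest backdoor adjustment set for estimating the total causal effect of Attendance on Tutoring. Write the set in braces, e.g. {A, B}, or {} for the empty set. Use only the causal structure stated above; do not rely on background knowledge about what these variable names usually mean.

Variables eligible for adjustment (non-descendants of Attendance, excluding Attendance and Tutoring): {Motivation, Neighborhood, SchoolQuality, TestScore}.
Backdoor paths from Attendance to Tutoring:
  P1: Attendance <- Motivation <- Neighborhood <- TestScore -> SchoolQuality -> Tutoring
  P2: Attendance <- Motivation <- Neighborhood <- TestScore -> Tutoring
  P3: Attendance <- Motivation <- Neighborhood <- SchoolQuality <- TestScore -> Tutoring
  P4: Attendance <- Motivation <- Neighborhood <- SchoolQuality -> Tutoring
  P5: Attendance <- Motivation -> Tutoring
  P6: Attendance <- Motivation -> ParentEd <- SchoolQuality <- TestScore -> Tutoring
  P7: Attendance <- Motivation -> ParentEd <- SchoolQuality -> Neighborhood <- TestScore -> Tutoring
  P8: Attendance <- Motivation -> ParentEd <- SchoolQuality -> Tutoring
The empty set is not sufficient: P1 (Attendance <- Motivation <- Neighborhood <- TestScore -> SchoolQuality -> Tutoring) has no collider blocking it and no conditioned non-collider, so it is open.
Try {Motivation}:
  P1: blocked at chain node Motivation ∈ conditioning set.
  P2: blocked at chain node Motivation ∈ conditioning set.
  P3: blocked at chain node Motivation ∈ conditioning set.
  P4: blocked at chain node Motivation ∈ conditioning set.
  P5: blocked at fork node Motivation ∈ conditioning set.
  P6: blocked at fork node Motivation ∈ conditioning set.
  P7: blocked at fork node Motivation ∈ conditioning set.
  P8: blocked at fork node Motivation ∈ conditioning set.
{Motivation} contains no descendant of Attendance and blocks every backdoor path.
No other singleton works — e.g. {TestScore} leaves P4 open — so {Motivation} is the unique smallest valid adjustment set.

{Motivation}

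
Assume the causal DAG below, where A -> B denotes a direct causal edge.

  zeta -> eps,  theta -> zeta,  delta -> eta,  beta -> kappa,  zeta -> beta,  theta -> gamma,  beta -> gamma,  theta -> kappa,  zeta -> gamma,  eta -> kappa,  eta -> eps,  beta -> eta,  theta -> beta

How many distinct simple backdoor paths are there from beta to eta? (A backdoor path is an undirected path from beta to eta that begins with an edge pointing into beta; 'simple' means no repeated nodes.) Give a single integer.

A backdoor path from beta to eta is any simple undirected path whose first edge points into beta (i.e. leaves beta via a parent).
Parents of beta: {theta, zeta}.
Enumerating:
  P1: beta <- theta -> zeta -> eps <- eta
  P2: beta <- theta -> gamma <- zeta -> eps <- eta
  P3: beta <- theta -> kappa <- eta
  P4: beta <- zeta <- theta -> kappa <- eta
  P5: beta <- zeta -> gamma <- theta -> kappa <- eta
  P6: beta <- zeta -> eps <- eta
That exhausts the simple backdoor paths. Count: 6.

6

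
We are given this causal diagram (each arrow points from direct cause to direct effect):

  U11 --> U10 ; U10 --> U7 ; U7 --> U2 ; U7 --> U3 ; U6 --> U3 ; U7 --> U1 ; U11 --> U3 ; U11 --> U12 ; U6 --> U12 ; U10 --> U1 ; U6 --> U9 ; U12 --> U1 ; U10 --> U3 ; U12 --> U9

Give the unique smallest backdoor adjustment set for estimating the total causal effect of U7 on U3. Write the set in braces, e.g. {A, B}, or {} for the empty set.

Variables eligible for adjustment (non-descendants of U7, excluding U7 and U3): {U10, U11, U12, U6, U9}.
Backdoor paths from U7 to U3:
  P1: U7 <- U10 <- U11 -> U3
  P2: U7 <- U10 <- U11 -> U12 <- U6 -> U3
  P3: U7 <- U10 <- U11 -> U12 -> U9 <- U6 -> U3
  P4: U7 <- U10 -> U3
  P5: U7 <- U10 -> U1 <- U12 <- U11 -> U3
  P6: U7 <- U10 -> U1 <- U12 <- U6 -> U3
  P7: U7 <- U10 -> U1 <- U12 -> U9 <- U6 -> U3
The empty set is not sufficient: P1 (U7 <- U10 <- U11 -> U3) has no collider blocking it and no conditioned non-collider, so it is open.
Try {U10}:
  P1: blocked at chain node U10 ∈ conditioning set.
  P2: blocked at chain node U10 ∈ conditioning set.
  P3: blocked at chain node U10 ∈ conditioning set.
  P4: blocked at fork node U10 ∈ conditioning set.
  P5: blocked at fork node U10 ∈ conditioning set.
  P6: blocked at fork node U10 ∈ conditioning set.
  P7: blocked at fork node U10 ∈ conditioning set.
{U10} contains no descendant of U7 and blocks every backdoor path.
No other singleton works — e.g. {U11} leaves P4 open — so {U10} is the unique smallest valid adjustment set.

{U10}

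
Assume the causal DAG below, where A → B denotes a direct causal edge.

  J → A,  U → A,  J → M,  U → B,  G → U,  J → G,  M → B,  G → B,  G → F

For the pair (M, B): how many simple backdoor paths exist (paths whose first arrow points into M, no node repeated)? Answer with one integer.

4

A backdoor path from M to B is any simple undirected path whose first edge points into M (i.e. leaves M via a parent).
Parents of M: {J}.
Enumerating:
  P1: M <- J -> G -> U -> B
  P2: M <- J -> G -> B
  P3: M <- J -> A <- U <- G -> B
  P4: M <- J -> A <- U -> B
That exhausts the simple backdoor paths. Count: 4.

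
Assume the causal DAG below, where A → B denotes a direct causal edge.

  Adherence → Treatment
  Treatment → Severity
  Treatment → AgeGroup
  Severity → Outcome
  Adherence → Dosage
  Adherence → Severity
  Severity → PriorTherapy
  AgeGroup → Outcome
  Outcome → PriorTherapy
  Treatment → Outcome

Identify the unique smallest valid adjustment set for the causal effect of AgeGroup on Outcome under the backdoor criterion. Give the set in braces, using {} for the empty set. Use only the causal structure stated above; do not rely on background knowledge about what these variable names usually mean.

Variables eligible for adjustment (non-descendants of AgeGroup, excluding AgeGroup and Outcome): {Adherence, Dosage, Severity, Treatment}.
Backdoor paths from AgeGroup to Outcome:
  P1: AgeGroup <- Treatment <- Adherence -> Severity -> Outcome
  P2: AgeGroup <- Treatment <- Adherence -> Severity -> PriorTherapy <- Outcome
  P3: AgeGroup <- Treatment -> Severity -> Outcome
  P4: AgeGroup <- Treatment -> Severity -> PriorTherapy <- Outcome
  P5: AgeGroup <- Treatment -> Outcome
The empty set is not sufficient: P1 (AgeGroup <- Treatment <- Adherence -> Severity -> Outcome) has no collider blocking it and no conditioned non-collider, so it is open.
Try {Treatment}:
  P1: blocked at chain node Treatment ∈ conditioning set.
  P2: blocked at chain node Treatment ∈ conditioning set.
  P3: blocked at fork node Treatment ∈ conditioning set.
  P4: blocked at fork node Treatment ∈ conditioning set.
  P5: blocked at fork node Treatment ∈ conditioning set.
{Treatment} contains no descendant of AgeGroup and blocks every backdoor path.
No other singleton works — e.g. {Adherence} leaves P3 open — so {Treatment} is the unique smallest valid adjustment set.

{Treatment}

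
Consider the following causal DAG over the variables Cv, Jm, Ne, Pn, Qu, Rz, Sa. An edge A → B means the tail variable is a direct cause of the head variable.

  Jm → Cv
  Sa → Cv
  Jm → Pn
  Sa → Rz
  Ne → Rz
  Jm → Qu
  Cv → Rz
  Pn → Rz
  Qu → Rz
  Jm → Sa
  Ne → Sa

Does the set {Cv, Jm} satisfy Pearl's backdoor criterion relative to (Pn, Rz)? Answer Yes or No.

Backdoor paths from Pn to Rz (paths whose first edge points into Pn):
  P1: Pn <- Jm -> Qu -> Rz
  P2: Pn <- Jm -> Sa <- Ne -> Rz
  P3: Pn <- Jm -> Sa -> Cv -> Rz
  P4: Pn <- Jm -> Sa -> Rz
  P5: Pn <- Jm -> Cv <- Sa <- Ne -> Rz
  P6: Pn <- Jm -> Cv <- Sa -> Rz
  P7: Pn <- Jm -> Cv -> Rz
Condition 1 (no descendant of Pn in the set): holds — descendants of Pn are {Rz}; none are in {Cv, Jm}.
Condition 2 (every backdoor path blocked by {Cv, Jm}):
  P1: blocked at fork node Jm ∈ conditioning set.
  P2: blocked at fork node Jm ∈ conditioning set.
  P3: blocked at fork node Jm ∈ conditioning set.
  P4: blocked at fork node Jm ∈ conditioning set.
  P5: blocked at fork node Jm ∈ conditioning set.
  P6: blocked at fork node Jm ∈ conditioning set.
  P7: blocked at fork node Jm ∈ conditioning set.
{Cv, Jm} satisfies the backdoor criterion.

Yes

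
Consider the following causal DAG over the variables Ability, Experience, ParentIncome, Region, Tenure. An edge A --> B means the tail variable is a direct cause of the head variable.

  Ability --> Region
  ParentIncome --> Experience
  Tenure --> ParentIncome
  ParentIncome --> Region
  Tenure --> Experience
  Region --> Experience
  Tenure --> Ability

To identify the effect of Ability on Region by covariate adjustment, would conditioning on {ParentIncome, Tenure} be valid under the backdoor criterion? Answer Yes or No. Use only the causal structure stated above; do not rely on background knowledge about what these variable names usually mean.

Backdoor paths from Ability to Region (paths whose first edge points into Ability):
  P1: Ability <- Tenure -> ParentIncome -> Region
  P2: Ability <- Tenure -> ParentIncome -> Experience <- Region
  P3: Ability <- Tenure -> Experience <- ParentIncome -> Region
  P4: Ability <- Tenure -> Experience <- Region
Condition 1 (no descendant of Ability in the set): holds — descendants of Ability are {Experience, Region}; none are in {ParentIncome, Tenure}.
Condition 2 (every backdoor path blocked by {ParentIncome, Tenure}):
  P1: blocked at fork node Tenure ∈ conditioning set.
  P2: blocked at fork node Tenure ∈ conditioning set.
  P3: blocked at fork node Tenure ∈ conditioning set.
  P4: blocked at fork node Tenure ∈ conditioning set.
{ParentIncome, Tenure} satisfies the backdoor criterion.

Yes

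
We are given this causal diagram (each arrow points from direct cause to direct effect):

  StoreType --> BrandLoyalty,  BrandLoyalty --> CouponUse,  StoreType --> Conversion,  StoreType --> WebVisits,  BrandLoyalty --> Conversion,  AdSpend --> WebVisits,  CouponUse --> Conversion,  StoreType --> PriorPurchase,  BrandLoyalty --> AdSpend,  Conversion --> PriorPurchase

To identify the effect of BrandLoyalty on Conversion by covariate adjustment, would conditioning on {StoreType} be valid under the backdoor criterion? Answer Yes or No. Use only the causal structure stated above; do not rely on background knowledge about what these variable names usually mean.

Yes

Backdoor paths from BrandLoyalty to Conversion (paths whose first edge points into BrandLoyalty):
  P1: BrandLoyalty <- StoreType -> Conversion
  P2: BrandLoyalty <- StoreType -> PriorPurchase <- Conversion
Condition 1 (no descendant of BrandLoyalty in the set): holds — descendants of BrandLoyalty are {AdSpend, Conversion, CouponUse, PriorPurchase, WebVisits}; none are in {StoreType}.
Condition 2 (every backdoor path blocked by {StoreType}):
  P1: blocked at fork node StoreType ∈ conditioning set.
  P2: blocked at fork node StoreType ∈ conditioning set.
{StoreType} satisfies the backdoor criterion.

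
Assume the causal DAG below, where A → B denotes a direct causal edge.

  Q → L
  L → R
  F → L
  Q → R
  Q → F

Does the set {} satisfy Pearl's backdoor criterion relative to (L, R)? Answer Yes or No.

Backdoor paths from L to R (paths whose first edge points into L):
  P1: L <- Q -> R
  P2: L <- F <- Q -> R
Condition 1 (no descendant of L in the set): holds — descendants of L are {R}; none are in {}.
Condition 2 (every backdoor path blocked by {}):
  P1: open — no interior node is in the conditioning set.
  P2: open — no interior node is in the conditioning set.
{} does not satisfy the backdoor criterion.

No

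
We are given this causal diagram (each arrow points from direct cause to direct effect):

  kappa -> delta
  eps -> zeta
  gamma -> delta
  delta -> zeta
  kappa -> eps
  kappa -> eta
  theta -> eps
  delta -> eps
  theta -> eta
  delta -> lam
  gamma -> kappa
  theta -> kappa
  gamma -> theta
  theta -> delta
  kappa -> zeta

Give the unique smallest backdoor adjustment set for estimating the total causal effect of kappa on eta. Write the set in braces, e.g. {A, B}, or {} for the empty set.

Variables eligible for adjustment (non-descendants of kappa, excluding kappa and eta): {gamma, theta}.
Backdoor paths from kappa to eta:
  P1: kappa <- gamma -> theta -> eta
  P2: kappa <- gamma -> delta <- theta -> eta
  P3: kappa <- gamma -> delta -> eps <- theta -> eta
  P4: kappa <- gamma -> delta -> zeta <- eps <- theta -> eta
  P5: kappa <- theta -> eta
The empty set is not sufficient: P1 (kappa <- gamma -> theta -> eta) has no collider blocking it and no conditioned non-collider, so it is open.
Try {theta}:
  P1: blocked at chain node theta ∈ conditioning set.
  P2: blocked at collider delta (neither it nor any descendant is in the conditioning set).
  P3: blocked at collider eps (neither it nor any descendant is in the conditioning set).
  P4: blocked at collider zeta (neither it nor any descendant is in the conditioning set).
  P5: blocked at fork node theta ∈ conditioning set.
{theta} contains no descendant of kappa and blocks every backdoor path.
No other singleton works — e.g. {gamma} leaves P5 open — so {theta} is the unique smallest valid adjustment set.

{theta}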